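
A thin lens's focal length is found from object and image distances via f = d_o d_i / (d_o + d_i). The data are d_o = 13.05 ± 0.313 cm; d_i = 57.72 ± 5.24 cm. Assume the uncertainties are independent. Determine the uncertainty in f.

∂f/∂d_o = (d_i/(d_o+d_i))² = 0.665;  ∂f/∂d_i = (d_o/(d_o+d_i))² = 0.0340
δf = √((∂f/∂d_o · δd_o)² + (∂f/∂d_i · δd_i)²) = √(0.0434 + 0.0317) = 0.274 cm

0.274 cm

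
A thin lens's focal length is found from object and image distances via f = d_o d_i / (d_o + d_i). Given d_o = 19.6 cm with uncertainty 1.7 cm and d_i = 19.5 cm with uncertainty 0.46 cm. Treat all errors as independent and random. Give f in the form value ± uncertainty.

∂f/∂d_o = (d_i/(d_o+d_i))² = 0.249;  ∂f/∂d_i = (d_o/(d_o+d_i))² = 0.251
δf = √((∂f/∂d_o · δd_o)² + (∂f/∂d_i · δd_i)²) = √(0.179 + 0.0134) = 0.438 cm
f = 9.77 cm.

9.77 ± 0.438 cm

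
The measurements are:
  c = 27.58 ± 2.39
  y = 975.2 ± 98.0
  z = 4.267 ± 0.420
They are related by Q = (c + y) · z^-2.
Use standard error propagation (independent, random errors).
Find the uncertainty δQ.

Let u = c + y = 1003. δu = √(δc² + δy²) = √(5.71 + 9600) = 98.0, so δu/u = 0.0978.
Q is then a monomial in u, z:
δQ/Q = √((δu/u)² + (-2·δz/z)²) = √(0.00956 + 0.0388) = 0.220
Q = 55.08, so δQ = 0.220 × 55.08 = 12.1.

12.1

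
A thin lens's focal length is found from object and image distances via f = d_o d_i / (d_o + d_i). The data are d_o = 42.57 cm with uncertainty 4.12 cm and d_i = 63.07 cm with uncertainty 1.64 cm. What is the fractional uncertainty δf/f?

∂f/∂d_o = (d_i/(d_o+d_i))² = 0.356;  ∂f/∂d_i = (d_o/(d_o+d_i))² = 0.162
δf = √((∂f/∂d_o · δd_o)² + (∂f/∂d_i · δd_i)²) = √(2.16 + 0.0709) = 1.49 cm
f = 25.42 cm, so δf/f = 1.49/25.42 = 0.0587.

0.0587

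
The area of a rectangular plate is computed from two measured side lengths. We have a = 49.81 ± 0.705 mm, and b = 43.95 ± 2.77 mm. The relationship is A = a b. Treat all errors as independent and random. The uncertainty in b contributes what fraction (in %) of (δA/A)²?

(δA/A)² = (1·δa/a)² + (1·δb/b)²
  a term: (1×0.0142)² = 0.000200
  b term: (1×0.0630)² = 0.00397
Total = 0.00417. Share from b = 0.00397/0.00417 = 0.952.

95.2%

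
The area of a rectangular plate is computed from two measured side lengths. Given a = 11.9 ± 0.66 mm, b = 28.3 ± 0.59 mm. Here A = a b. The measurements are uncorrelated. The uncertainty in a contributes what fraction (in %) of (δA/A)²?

87.6%

(δA/A)² = (1·δa/a)² + (1·δb/b)²
  a term: (1×0.0555)² = 0.00308
  b term: (1×0.0208)² = 0.000435
Total = 0.00351. Share from a = 0.00308/0.00351 = 0.876.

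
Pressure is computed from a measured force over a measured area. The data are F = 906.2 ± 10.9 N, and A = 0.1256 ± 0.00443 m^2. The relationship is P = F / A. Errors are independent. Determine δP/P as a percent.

Relative error in a monomial: (δP/P)² = Σ (nᵢ · δxᵢ/xᵢ)².
  (1·δF/F)² = (1×0.0120)² = 0.000145;  (-1·δA/A)² = (-1×0.0353)² = 0.00124
δP/P = √(0.00139) = 0.0373

3.73%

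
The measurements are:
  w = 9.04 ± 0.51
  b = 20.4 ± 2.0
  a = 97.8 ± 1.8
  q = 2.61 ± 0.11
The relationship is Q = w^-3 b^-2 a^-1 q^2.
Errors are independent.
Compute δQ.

6.19e-08

Q is a product of powers, so relative uncertainties combine in quadrature:
  (-3·δw/w)² = (-3×0.0564)² = 0.0286;  (-2·δb/b)² = (-2×0.0980)² = 0.0384;  (-1·δa/a)² = (-1×0.0184)² = 0.000339;  (2·δq/q)² = (2×0.0421)² = 0.00711
δQ/Q = √(0.0745) = 0.273
Q = 2.27e-07, so δQ = 0.273 × 2.27e-07 = 6.19e-08.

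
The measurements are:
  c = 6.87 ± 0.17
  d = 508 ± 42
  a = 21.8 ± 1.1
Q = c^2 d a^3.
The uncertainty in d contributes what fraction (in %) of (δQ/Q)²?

21.2%

(δQ/Q)² = (2·δc/c)² + (1·δd/d)² + (3·δa/a)²
  c term: (2×0.0247)² = 0.00245
  d term: (1×0.0827)² = 0.00684
  a term: (3×0.0505)² = 0.0229
Total = 0.0322. Share from d = 0.00684/0.0322 = 0.212.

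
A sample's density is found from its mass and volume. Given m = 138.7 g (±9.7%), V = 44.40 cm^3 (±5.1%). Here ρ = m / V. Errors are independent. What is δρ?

Relative error in a monomial: (δρ/ρ)² = Σ (nᵢ · δxᵢ/xᵢ)².
  (1·δm/m)² = (1×0.0970)² = 0.00941;  (-1·δV/V)² = (-1×0.0510)² = 0.00260
δρ/ρ = √(0.0120) = 0.110
ρ = 3.124 g/cm^3, so δρ = 0.110 × 3.124 = 0.342 g/cm^3.

0.342 g/cm^3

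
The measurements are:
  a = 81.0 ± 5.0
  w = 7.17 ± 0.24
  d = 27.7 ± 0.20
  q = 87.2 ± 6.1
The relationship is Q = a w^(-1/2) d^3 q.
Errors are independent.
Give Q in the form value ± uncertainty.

Q is a product of powers, so relative uncertainties combine in quadrature:
  (1·δa/a)² = (1×0.0617)² = 0.00381;  (−½·δw/w)² = (-0.5×0.0335)² = 0.000280;  (3·δd/d)² = (3×0.00722)² = 0.000469;  (1·δq/q)² = (1×0.0700)² = 0.00489
δQ/Q = √(0.00945) = 0.0972
Q = 5.61e+07, so δQ = 0.0972 × 5.61e+07 = 5.45e+06.

(5.61 ± 0.545) × 10^7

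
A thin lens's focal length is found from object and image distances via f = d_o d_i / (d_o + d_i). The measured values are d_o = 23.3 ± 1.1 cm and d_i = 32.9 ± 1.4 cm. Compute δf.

∂f/∂d_o = (d_i/(d_o+d_i))² = 0.343;  ∂f/∂d_i = (d_o/(d_o+d_i))² = 0.172
δf = √((∂f/∂d_o · δd_o)² + (∂f/∂d_i · δd_i)²) = √(0.142 + 0.0579) = 0.447 cm

0.447 cm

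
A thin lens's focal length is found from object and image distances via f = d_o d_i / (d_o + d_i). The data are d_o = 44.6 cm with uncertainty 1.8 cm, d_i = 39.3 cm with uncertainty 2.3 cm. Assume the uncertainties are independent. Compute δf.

0.761 cm

∂f/∂d_o = (d_i/(d_o+d_i))² = 0.219;  ∂f/∂d_i = (d_o/(d_o+d_i))² = 0.283
δf = √((∂f/∂d_o · δd_o)² + (∂f/∂d_i · δd_i)²) = √(0.156 + 0.422) = 0.761 cm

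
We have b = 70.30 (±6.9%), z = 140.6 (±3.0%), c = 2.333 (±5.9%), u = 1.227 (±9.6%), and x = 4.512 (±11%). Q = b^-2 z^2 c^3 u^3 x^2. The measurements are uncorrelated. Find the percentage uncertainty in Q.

43.0%

Each factor contributes (exponent × relative error)² to (δQ/Q)²:
  (-2·δb/b)² = (-2×0.0690)² = 0.0190;  (2·δz/z)² = (2×0.0300)² = 0.00360;  (3·δc/c)² = (3×0.0590)² = 0.0313;  (3·δu/u)² = (3×0.0960)² = 0.0829;  (2·δx/x)² = (2×0.110)² = 0.0484
δQ/Q = √(0.185) = 0.430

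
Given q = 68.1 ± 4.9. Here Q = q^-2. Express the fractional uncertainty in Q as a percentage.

Q ∝ q^-2, so δQ/Q = |-2| · δq/q = 2 × 0.0720 = 0.144.

14.4%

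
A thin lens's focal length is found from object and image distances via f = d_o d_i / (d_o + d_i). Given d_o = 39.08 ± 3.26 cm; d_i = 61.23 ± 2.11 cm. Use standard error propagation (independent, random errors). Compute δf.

1.26 cm

∂f/∂d_o = (d_i/(d_o+d_i))² = 0.373;  ∂f/∂d_i = (d_o/(d_o+d_i))² = 0.152
δf = √((∂f/∂d_o · δd_o)² + (∂f/∂d_i · δd_i)²) = √(1.48 + 0.103) = 1.26 cm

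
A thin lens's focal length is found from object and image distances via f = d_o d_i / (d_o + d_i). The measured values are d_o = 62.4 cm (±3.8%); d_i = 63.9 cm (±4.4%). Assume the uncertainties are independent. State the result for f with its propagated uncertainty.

∂f/∂d_o = (d_i/(d_o+d_i))² = 0.256;  ∂f/∂d_i = (d_o/(d_o+d_i))² = 0.244
δf = √((∂f/∂d_o · δd_o)² + (∂f/∂d_i · δd_i)²) = √(0.368 + 0.471) = 0.916 cm
f = 31.6 cm.

31.6 ± 0.916 cm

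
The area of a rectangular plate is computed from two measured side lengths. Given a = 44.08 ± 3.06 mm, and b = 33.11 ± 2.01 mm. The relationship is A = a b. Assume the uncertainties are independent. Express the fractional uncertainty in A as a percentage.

Relative error in a monomial: (δA/A)² = Σ (nᵢ · δxᵢ/xᵢ)².
  (1·δa/a)² = (1×0.0694)² = 0.00482;  (1·δb/b)² = (1×0.0607)² = 0.00369
δA/A = √(0.00850) = 0.0922

9.22%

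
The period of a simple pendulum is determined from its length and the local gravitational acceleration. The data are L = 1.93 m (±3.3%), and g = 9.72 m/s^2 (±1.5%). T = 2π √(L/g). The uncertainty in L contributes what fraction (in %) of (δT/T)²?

82.9%

(δT/T)² = (½·δL/L)² + (−½·δg/g)²
  L term: (0.5×0.0330)² = 0.000272
  g term: (-0.5×0.0150)² = 5.63e-05
Total = 0.000329. Share from L = 0.000272/0.000329 = 0.829.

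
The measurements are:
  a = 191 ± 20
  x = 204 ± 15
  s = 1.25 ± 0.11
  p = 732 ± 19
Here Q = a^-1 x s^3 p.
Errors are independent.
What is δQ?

Since Q is a product/quotient, work with relative uncertainties:
  (-1·δa/a)² = (-1×0.105)² = 0.0110;  (1·δx/x)² = (1×0.0735)² = 0.00541;  (3·δs/s)² = (3×0.0880)² = 0.0697;  (1·δp/p)² = (1×0.0260)² = 0.000674
δQ/Q = √(0.0867) = 0.295
Q = 1530, so δQ = 0.295 × 1530 = 450.

450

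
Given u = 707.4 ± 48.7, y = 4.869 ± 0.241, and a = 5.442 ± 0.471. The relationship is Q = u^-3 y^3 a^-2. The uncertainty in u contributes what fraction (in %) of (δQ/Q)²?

(δQ/Q)² = (-3·δu/u)² + (3·δy/y)² + (-2·δa/a)²
  u term: (-3×0.0688)² = 0.0427
  y term: (3×0.0495)² = 0.0220
  a term: (-2×0.0865)² = 0.0300
Total = 0.0947. Share from u = 0.0427/0.0947 = 0.451.

45.1%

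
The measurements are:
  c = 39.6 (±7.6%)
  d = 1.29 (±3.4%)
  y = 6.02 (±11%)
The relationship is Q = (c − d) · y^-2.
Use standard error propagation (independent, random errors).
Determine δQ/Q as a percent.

Let u = c − d = 38.3. δu = √(δc² + δd²) = √(9.06 + 0.00192) = 3.01, so δu/u = 0.0786.
Q is then a monomial in u, y:
δQ/Q = √((δu/u)² + (-2·δy/y)²) = √(0.00617 + 0.0484) = 0.234

23.4%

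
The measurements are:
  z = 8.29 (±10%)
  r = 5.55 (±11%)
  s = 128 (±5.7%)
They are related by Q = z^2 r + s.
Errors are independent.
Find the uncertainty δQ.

87.4

Let p = z^2·r = 381. δp/p = √((2·δz/z)² + (1·δr/r)²) = √(0.0400 + 0.0121) = 0.228, so δp = 87.1.
Q = p + s: δQ = √(δp² + δs²) = √(7580 + 53.2) = 87.4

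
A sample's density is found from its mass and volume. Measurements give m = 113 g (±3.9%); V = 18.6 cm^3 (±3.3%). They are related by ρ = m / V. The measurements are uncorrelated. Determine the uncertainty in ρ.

For a monomial ρ ∝ m, V^-1, fractional errors add in quadrature:
  (1·δm/m)² = (1×0.0390)² = 0.00152;  (-1·δV/V)² = (-1×0.0330)² = 0.00109
δρ/ρ = √(0.00261) = 0.0511
ρ = 6.08 g/cm^3, so δρ = 0.0511 × 6.08 = 0.310 g/cm^3.

0.310 g/cm^3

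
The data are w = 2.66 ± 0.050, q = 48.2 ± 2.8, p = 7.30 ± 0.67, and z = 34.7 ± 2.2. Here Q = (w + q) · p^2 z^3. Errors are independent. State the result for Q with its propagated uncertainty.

(1.13 ± 0.306) × 10^8

Let u = w + q = 50.9. δu = √(δw² + δq²) = √(0.00250 + 7.84) = 2.80, so δu/u = 0.0551.
Q is then a monomial in u, p, z:
δQ/Q = √((δu/u)² + (2·δp/p)² + (3·δz/z)²) = √(0.00303 + 0.0337 + 0.0362) = 0.270
Q = 1.13e+08, so δQ = 0.270 × 1.13e+08 = 3.06e+07.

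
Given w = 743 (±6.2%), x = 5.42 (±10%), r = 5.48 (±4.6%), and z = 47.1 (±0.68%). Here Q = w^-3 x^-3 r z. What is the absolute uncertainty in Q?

Since Q is a product/quotient, work with relative uncertainties:
  (-3·δw/w)² = (-3×0.0620)² = 0.0346;  (-3·δx/x)² = (-3×0.100)² = 0.0900;  (1·δr/r)² = (1×0.0460)² = 0.00212;  (1·δz/z)² = (1×0.00680)² = 4.62e-05
δQ/Q = √(0.127) = 0.356
Q = 3.95e-09, so δQ = 0.356 × 3.95e-09 = 1.41e-09.

1.41e-09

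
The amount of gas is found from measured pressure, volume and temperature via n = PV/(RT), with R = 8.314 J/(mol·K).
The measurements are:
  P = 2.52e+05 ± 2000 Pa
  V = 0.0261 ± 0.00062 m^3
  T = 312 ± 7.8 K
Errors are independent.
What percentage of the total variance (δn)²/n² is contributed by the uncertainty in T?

(δn/n)² = (1·δP/P)² + (1·δV/V)² + (-1·δT/T)²
  P term: (1×0.00794)² = 6.3e-05
  V term: (1×0.0238)² = 0.000564
  T term: (-1×0.0250)² = 0.000625
Total = 0.00125. Share from T = 0.000625/0.00125 = 0.499.

49.9%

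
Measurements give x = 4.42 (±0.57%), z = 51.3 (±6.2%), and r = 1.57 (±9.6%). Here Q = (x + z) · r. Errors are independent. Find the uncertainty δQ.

9.77

Let u = x + z = 55.7. δu = √(δx² + δz²) = √(0.000635 + 10.1) = 3.18, so δu/u = 0.0571.
Q is then a monomial in u, r:
δQ/Q = √((δu/u)² + (1·δr/r)²) = √(0.00326 + 0.00922) = 0.112
Q = 87.5, so δQ = 0.112 × 87.5 = 9.77.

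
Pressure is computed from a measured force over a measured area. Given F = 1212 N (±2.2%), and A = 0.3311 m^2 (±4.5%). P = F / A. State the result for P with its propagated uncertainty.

3661 ± 183 Pa

Products/powers → add relative errors in quadrature, weighted by exponent:
  (1·δF/F)² = (1×0.0220)² = 0.000484;  (-1·δA/A)² = (-1×0.0450)² = 0.00202
δP/P = √(0.00251) = 0.0501
P = 3661 Pa, so δP = 0.0501 × 3661 = 183 Pa.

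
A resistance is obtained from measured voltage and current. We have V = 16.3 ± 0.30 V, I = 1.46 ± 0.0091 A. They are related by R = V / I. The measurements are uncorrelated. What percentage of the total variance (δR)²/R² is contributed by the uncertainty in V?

(δR/R)² = (1·δV/V)² + (-1·δI/I)²
  V term: (1×0.0184)² = 0.000339
  I term: (-1×0.00623)² = 3.88e-05
Total = 0.000378. Share from V = 0.000339/0.000378 = 0.897.

89.7%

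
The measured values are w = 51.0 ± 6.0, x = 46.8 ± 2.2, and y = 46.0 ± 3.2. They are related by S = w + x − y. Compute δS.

For a sum/difference, combine absolute errors in quadrature:
  (δw)² = 36.0;  (δx)² = 4.84;  (δy)² = 10.2
δS = √(51.1) = 7.15

7.15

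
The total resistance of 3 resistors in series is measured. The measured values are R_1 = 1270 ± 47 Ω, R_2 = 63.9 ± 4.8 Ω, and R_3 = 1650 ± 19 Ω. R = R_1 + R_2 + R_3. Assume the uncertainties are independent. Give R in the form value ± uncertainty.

2980 ± 50.9 Ω

Sums and differences: (δR)² = Σ (cᵢ δxᵢ)².
  (δR_1)² = 2210;  (δR_2)² = 23.0;  (δR_3)² = 361
δR = √(2590) = 50.9 Ω
R = 2980 Ω.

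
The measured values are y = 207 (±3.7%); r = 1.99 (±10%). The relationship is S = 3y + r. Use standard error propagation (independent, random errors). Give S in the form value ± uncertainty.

S is a linear combination, so absolute uncertainties add in quadrature:
  (3·δy)² = 528;  (δr)² = 0.0396
δS = √(528) = 23.0
S = 623.

623 ± 23.0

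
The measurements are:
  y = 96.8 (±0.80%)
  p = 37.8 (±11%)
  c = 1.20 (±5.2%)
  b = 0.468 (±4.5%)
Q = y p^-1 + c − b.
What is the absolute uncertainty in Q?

0.290

Let w = y·p^-1 = 2.56. δw/w = √((1·δy/y)² + (-1·δp/p)²) = √(6.4e-05 + 0.0121) = 0.110, so δw = 0.282.
Q = w + c − b: δQ = √(δw² + δc² + δb²) = √(0.0798 + 0.00389 + 0.000444) = 0.290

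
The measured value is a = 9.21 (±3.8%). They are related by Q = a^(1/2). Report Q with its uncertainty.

3.03 ± 0.0577

Relative error in a monomial: (δQ/Q)² = Σ (nᵢ · δxᵢ/xᵢ)².
  (½·δa/a)² = (0.5×0.0380)² = 0.000361
δQ/Q = √(0.000361) = 0.0190
Q = 3.03, so δQ = 0.0190 × 3.03 = 0.0577.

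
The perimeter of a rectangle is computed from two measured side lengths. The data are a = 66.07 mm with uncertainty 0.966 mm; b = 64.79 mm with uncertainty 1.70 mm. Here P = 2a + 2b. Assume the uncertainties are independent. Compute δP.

3.91 mm

P is a linear combination, so absolute uncertainties add in quadrature:
  (2·δa)² = 3.73;  (2·δb)² = 11.6
δP = √(15.3) = 3.91 mm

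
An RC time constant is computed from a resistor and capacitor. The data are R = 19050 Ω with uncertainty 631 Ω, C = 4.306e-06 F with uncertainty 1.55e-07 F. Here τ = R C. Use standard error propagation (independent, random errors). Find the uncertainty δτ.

For a monomial τ ∝ R, C, fractional errors add in quadrature:
  (1·δR/R)² = (1×0.0331)² = 0.00110;  (1·δC/C)² = (1×0.0360)² = 0.00130
δτ/τ = √(0.00239) = 0.0489
τ = 0.08203 s, so δτ = 0.0489 × 0.08203 = 0.00401 s.

0.00401 s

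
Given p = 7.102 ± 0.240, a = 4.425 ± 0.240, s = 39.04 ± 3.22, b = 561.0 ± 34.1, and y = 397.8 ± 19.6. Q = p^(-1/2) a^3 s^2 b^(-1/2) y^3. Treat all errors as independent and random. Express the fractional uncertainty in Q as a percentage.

Since Q is a product/quotient, work with relative uncertainties:
  (−½·δp/p)² = (-0.5×0.0338)² = 0.000285;  (3·δa/a)² = (3×0.0542)² = 0.0265;  (2·δs/s)² = (2×0.0825)² = 0.0272;  (−½·δb/b)² = (-0.5×0.0608)² = 0.000924;  (3·δy/y)² = (3×0.0493)² = 0.0218
δQ/Q = √(0.0767) = 0.277

27.7%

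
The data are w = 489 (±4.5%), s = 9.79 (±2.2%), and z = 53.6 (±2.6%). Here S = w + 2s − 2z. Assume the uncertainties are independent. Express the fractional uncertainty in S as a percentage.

S is a linear combination, so absolute uncertainties add in quadrature:
  (δw)² = 484;  (2·δs)² = 0.186;  (2·δz)² = 7.77
δS = √(492) = 22.2
S = 401, so δS/S = 22.2/401 = 0.0553.

5.53%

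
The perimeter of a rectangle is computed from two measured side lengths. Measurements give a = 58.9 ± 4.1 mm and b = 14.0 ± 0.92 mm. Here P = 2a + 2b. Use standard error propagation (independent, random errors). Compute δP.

8.40 mm

Sums and differences: (δP)² = Σ (cᵢ δxᵢ)².
  (2·δa)² = 67.2;  (2·δb)² = 3.39
δP = √(70.6) = 8.40 mm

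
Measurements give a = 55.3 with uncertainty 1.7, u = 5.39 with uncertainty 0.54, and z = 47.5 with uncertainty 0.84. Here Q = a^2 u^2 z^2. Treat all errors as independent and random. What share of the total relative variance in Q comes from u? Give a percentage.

(δQ/Q)² = (2·δa/a)² + (2·δu/u)² + (2·δz/z)²
  a term: (2×0.0307)² = 0.00378
  u term: (2×0.100)² = 0.0401
  z term: (2×0.0177)² = 0.00125
Total = 0.0452. Share from u = 0.0401/0.0452 = 0.889.

88.9%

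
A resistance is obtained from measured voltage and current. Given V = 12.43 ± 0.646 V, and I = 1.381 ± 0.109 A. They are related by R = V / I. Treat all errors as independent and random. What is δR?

Since R is a product/quotient, work with relative uncertainties:
  (1·δV/V)² = (1×0.0520)² = 0.00270;  (-1·δI/I)² = (-1×0.0789)² = 0.00623
δR/R = √(0.00893) = 0.0945
R = 9.001 Ω, so δR = 0.0945 × 9.001 = 0.851 Ω.

0.851 Ω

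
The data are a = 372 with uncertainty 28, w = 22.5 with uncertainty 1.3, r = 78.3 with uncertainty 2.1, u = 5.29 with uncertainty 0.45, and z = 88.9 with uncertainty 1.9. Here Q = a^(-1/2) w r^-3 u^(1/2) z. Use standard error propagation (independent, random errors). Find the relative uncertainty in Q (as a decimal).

Q is a product of powers, so relative uncertainties combine in quadrature:
  (−½·δa/a)² = (-0.5×0.0753)² = 0.00142;  (1·δw/w)² = (1×0.0578)² = 0.00334;  (-3·δr/r)² = (-3×0.0268)² = 0.00647;  (½·δu/u)² = (0.5×0.0851)² = 0.00181;  (1·δz/z)² = (1×0.0214)² = 0.000457
δQ/Q = √(0.0135) = 0.116

0.116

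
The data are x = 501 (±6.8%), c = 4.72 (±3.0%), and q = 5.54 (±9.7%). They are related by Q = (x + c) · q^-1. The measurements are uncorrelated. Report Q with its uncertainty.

Let u = x + c = 506. δu = √(δx² + δc²) = √(1160 + 0.0201) = 34.1, so δu/u = 0.0674.
Q is then a monomial in u, q:
δQ/Q = √((δu/u)² + (-1·δq/q)²) = √(0.00454 + 0.00941) = 0.118
Q = 91.3, so δQ = 0.118 × 91.3 = 10.8.

91.3 ± 10.8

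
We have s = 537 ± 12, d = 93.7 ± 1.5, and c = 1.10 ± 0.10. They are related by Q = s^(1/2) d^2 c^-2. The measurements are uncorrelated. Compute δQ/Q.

Since Q is a product/quotient, work with relative uncertainties:
  (½·δs/s)² = (0.5×0.0223)² = 0.000125;  (2·δd/d)² = (2×0.0160)² = 0.00103;  (-2·δc/c)² = (-2×0.0909)² = 0.0331
δQ/Q = √(0.0342) = 0.185

0.185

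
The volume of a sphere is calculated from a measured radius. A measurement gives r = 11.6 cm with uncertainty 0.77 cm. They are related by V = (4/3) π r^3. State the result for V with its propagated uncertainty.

6540 ± 1300 cm^3

V ∝ r^3, so δV/V = |3| · δr/r = 3 × 0.0664 = 0.199.
V = 6540 cm^3, so δV = 0.199 × 6540 = 1300 cm^3.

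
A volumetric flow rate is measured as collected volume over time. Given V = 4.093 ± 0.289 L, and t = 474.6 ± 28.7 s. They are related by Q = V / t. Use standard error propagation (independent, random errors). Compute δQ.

0.000802 L/s

Relative error in a monomial: (δQ/Q)² = Σ (nᵢ · δxᵢ/xᵢ)².
  (1·δV/V)² = (1×0.0706)² = 0.00499;  (-1·δt/t)² = (-1×0.0605)² = 0.00366
δQ/Q = √(0.00864) = 0.0930
Q = 0.008624 L/s, so δQ = 0.0930 × 0.008624 = 0.000802 L/s.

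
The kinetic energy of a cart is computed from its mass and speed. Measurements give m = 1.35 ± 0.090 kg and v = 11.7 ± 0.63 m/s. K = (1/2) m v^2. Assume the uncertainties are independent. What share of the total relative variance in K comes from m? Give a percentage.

27.7%

(δK/K)² = (1·δm/m)² + (2·δv/v)²
  m term: (1×0.0667)² = 0.00444
  v term: (2×0.0538)² = 0.0116
Total = 0.0160. Share from m = 0.00444/0.0160 = 0.277.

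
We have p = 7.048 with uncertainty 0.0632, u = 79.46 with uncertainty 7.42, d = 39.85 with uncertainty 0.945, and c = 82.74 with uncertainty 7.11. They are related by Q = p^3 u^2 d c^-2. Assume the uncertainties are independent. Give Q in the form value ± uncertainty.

Since Q is a product/quotient, work with relative uncertainties:
  (3·δp/p)² = (3×0.00897)² = 0.000724;  (2·δu/u)² = (2×0.0934)² = 0.0349;  (1·δd/d)² = (1×0.0237)² = 0.000562;  (-2·δc/c)² = (-2×0.0859)² = 0.0295
δQ/Q = √(0.0657) = 0.256
Q = 12870, so δQ = 0.256 × 12870 = 3300.

12870 ± 3300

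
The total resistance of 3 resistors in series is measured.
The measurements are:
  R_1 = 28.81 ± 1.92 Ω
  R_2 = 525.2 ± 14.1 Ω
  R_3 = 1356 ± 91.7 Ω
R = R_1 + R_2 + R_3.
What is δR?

92.8 Ω

Each term contributes (cᵢ δxᵢ)² to (δR)²:
  (δR_1)² = 3.69;  (δR_2)² = 199;  (δR_3)² = 8410
δR = √(8610) = 92.8 Ω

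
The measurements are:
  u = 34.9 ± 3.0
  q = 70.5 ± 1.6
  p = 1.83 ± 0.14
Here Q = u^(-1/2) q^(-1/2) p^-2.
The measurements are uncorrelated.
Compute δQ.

0.000959

Relative error in a monomial: (δQ/Q)² = Σ (nᵢ · δxᵢ/xᵢ)².
  (−½·δu/u)² = (-0.5×0.0860)² = 0.00185;  (−½·δq/q)² = (-0.5×0.0227)² = 0.000129;  (-2·δp/p)² = (-2×0.0765)² = 0.0234
δQ/Q = √(0.0254) = 0.159
Q = 0.00602, so δQ = 0.159 × 0.00602 = 0.000959.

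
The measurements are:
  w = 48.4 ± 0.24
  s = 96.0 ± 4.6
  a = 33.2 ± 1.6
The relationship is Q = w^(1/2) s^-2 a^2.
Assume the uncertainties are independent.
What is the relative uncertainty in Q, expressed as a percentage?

Since Q is a product/quotient, work with relative uncertainties:
  (½·δw/w)² = (0.5×0.00496)² = 6.15e-06;  (-2·δs/s)² = (-2×0.0479)² = 0.00918;  (2·δa/a)² = (2×0.0482)² = 0.00929
δQ/Q = √(0.0185) = 0.136

13.6%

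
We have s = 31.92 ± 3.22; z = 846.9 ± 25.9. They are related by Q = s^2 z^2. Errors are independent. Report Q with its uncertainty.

(7.308 ± 1.54) × 10^8

Since Q is a product/quotient, work with relative uncertainties:
  (2·δs/s)² = (2×0.101)² = 0.0407;  (2·δz/z)² = (2×0.0306)² = 0.00374
δQ/Q = √(0.0444) = 0.211
Q = 7.308e+08, so δQ = 0.211 × 7.308e+08 = 1.54e+08.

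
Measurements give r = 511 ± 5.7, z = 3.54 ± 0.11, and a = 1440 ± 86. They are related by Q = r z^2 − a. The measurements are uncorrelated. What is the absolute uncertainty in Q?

413

Let p = r·z^2 = 6400. δp/p = √((1·δr/r)² + (2·δz/z)²) = √(0.000124 + 0.00386) = 0.0631, so δp = 404.
Q = p − a: δQ = √(δp² + δa²) = √(1.63e+05 + 7400) = 413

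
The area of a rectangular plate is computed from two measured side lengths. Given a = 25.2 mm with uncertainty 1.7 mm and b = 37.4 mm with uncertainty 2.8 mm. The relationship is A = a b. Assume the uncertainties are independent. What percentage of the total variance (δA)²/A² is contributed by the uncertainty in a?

(δA/A)² = (1·δa/a)² + (1·δb/b)²
  a term: (1×0.0675)² = 0.00455
  b term: (1×0.0749)² = 0.00560
Total = 0.0102. Share from a = 0.00455/0.0102 = 0.448.

44.8%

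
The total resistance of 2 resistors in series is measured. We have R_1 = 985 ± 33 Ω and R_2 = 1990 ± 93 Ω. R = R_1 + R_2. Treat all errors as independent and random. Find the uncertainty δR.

98.7 Ω

For a sum/difference, combine absolute errors in quadrature:
  (δR_1)² = 1090;  (δR_2)² = 8650
δR = √(9740) = 98.7 Ω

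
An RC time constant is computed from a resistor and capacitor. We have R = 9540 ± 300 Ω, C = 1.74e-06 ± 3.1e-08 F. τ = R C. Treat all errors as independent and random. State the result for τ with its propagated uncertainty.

Since τ is a product/quotient, work with relative uncertainties:
  (1·δR/R)² = (1×0.0314)² = 0.000989;  (1·δC/C)² = (1×0.0178)² = 0.000317
δτ/τ = √(0.00131) = 0.0361
τ = 0.0166 s, so δτ = 0.0361 × 0.0166 = 0.000600 s.

0.0166 ± 0.000600 s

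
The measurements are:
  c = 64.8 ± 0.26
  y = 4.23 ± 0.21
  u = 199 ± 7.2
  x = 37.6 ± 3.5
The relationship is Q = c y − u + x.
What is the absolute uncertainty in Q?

15.8

Let p = c·y = 274. δp/p = √((1·δc/c)² + (1·δy/y)²) = √(1.61e-05 + 0.00246) = 0.0498, so δp = 13.7.
Q = p − u + x: δQ = √(δp² + δu² + δx²) = √(186 + 51.8 + 12.2) = 15.8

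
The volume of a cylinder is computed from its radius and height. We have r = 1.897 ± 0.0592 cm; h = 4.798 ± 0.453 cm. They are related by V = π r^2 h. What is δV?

6.14 cm^3

For a monomial V ∝ r^2, h, fractional errors add in quadrature:
  (2·δr/r)² = (2×0.0312)² = 0.00390;  (1·δh/h)² = (1×0.0944)² = 0.00891
δV/V = √(0.0128) = 0.113
V = 54.24 cm^3, so δV = 0.113 × 54.24 = 6.14 cm^3.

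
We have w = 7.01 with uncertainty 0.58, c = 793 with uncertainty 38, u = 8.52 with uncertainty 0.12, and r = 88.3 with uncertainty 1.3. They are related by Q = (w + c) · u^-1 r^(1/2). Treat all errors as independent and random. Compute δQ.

44.2

Let h = w + c = 800. δh = √(δw² + δc²) = √(0.336 + 1440) = 38.0, so δh/h = 0.0475.
Q is then a monomial in h, u, r:
δQ/Q = √((δh/h)² + (-1·δu/u)² + (½·δr/r)²) = √(0.00226 + 0.000198 + 5.42e-05) = 0.0501
Q = 882, so δQ = 0.0501 × 882 = 44.2.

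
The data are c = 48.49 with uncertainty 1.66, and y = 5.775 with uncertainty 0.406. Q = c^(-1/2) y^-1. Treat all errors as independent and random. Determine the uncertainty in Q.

Products/powers → add relative errors in quadrature, weighted by exponent:
  (−½·δc/c)² = (-0.5×0.0342)² = 0.000293;  (-1·δy/y)² = (-1×0.0703)² = 0.00494
δQ/Q = √(0.00524) = 0.0724
Q = 0.02487, so δQ = 0.0724 × 0.02487 = 0.00180.

0.00180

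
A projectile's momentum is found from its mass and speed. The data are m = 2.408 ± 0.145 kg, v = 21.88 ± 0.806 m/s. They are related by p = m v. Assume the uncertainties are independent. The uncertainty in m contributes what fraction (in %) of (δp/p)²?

72.8%

(δp/p)² = (1·δm/m)² + (1·δv/v)²
  m term: (1×0.0602)² = 0.00363
  v term: (1×0.0368)² = 0.00136
Total = 0.00498. Share from m = 0.00363/0.00498 = 0.728.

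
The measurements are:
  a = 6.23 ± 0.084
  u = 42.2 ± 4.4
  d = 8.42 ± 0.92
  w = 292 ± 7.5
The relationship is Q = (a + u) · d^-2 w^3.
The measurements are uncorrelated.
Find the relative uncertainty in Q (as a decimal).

0.249

Let h = a + u = 48.4. δh = √(δa² + δu²) = √(0.00706 + 19.4) = 4.40, so δh/h = 0.0909.
Q is then a monomial in h, d, w:
δQ/Q = √((δh/h)² + (-2·δd/d)² + (3·δw/w)²) = √(0.00826 + 0.0478 + 0.00594) = 0.249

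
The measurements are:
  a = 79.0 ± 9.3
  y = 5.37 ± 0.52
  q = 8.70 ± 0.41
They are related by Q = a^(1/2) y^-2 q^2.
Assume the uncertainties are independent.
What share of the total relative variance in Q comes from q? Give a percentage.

17.8%

(δQ/Q)² = (½·δa/a)² + (-2·δy/y)² + (2·δq/q)²
  a term: (0.5×0.118)² = 0.00346
  y term: (-2×0.0968)² = 0.0375
  q term: (2×0.0471)² = 0.00888
Total = 0.0499. Share from q = 0.00888/0.0499 = 0.178.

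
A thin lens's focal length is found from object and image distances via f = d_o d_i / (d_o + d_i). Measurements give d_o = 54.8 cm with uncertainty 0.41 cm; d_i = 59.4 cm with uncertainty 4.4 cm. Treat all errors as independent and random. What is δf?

∂f/∂d_o = (d_i/(d_o+d_i))² = 0.271;  ∂f/∂d_i = (d_o/(d_o+d_i))² = 0.230
δf = √((∂f/∂d_o · δd_o)² + (∂f/∂d_i · δd_i)²) = √(0.0123 + 1.03) = 1.02 cm

1.02 cm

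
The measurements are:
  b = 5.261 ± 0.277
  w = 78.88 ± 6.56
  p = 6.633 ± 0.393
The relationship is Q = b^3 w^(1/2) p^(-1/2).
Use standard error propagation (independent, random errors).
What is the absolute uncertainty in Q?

Products/powers → add relative errors in quadrature, weighted by exponent:
  (3·δb/b)² = (3×0.0527)² = 0.0249;  (½·δw/w)² = (0.5×0.0832)² = 0.00173;  (−½·δp/p)² = (-0.5×0.0592)² = 0.000878
δQ/Q = √(0.0276) = 0.166
Q = 502.1, so δQ = 0.166 × 502.1 = 83.4.

83.4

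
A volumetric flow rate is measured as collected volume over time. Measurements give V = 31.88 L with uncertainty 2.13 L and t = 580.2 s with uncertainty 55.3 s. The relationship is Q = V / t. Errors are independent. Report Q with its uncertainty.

For a monomial Q ∝ V, t^-1, fractional errors add in quadrature:
  (1·δV/V)² = (1×0.0668)² = 0.00446;  (-1·δt/t)² = (-1×0.0953)² = 0.00908
δQ/Q = √(0.0135) = 0.116
Q = 0.05495 L/s, so δQ = 0.116 × 0.05495 = 0.00640 L/s.

0.05495 ± 0.00640 L/s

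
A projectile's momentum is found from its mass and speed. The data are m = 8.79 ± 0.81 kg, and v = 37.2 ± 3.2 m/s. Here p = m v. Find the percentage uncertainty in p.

12.6%

Each factor contributes (exponent × relative error)² to (δp/p)²:
  (1·δm/m)² = (1×0.0922)² = 0.00849;  (1·δv/v)² = (1×0.0860)² = 0.00740
δp/p = √(0.0159) = 0.126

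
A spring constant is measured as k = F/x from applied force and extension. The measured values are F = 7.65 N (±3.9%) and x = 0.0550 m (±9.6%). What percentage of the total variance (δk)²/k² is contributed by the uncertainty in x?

(δk/k)² = (1·δF/F)² + (-1·δx/x)²
  F term: (1×0.0390)² = 0.00152
  x term: (-1×0.0960)² = 0.00922
Total = 0.0107. Share from x = 0.00922/0.0107 = 0.858.

85.8%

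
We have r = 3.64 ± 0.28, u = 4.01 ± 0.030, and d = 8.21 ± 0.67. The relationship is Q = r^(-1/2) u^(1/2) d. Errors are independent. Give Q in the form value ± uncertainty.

8.62 ± 0.778

For a monomial Q ∝ r^(-1/2), u^(1/2), d, fractional errors add in quadrature:
  (−½·δr/r)² = (-0.5×0.0769)² = 0.00148;  (½·δu/u)² = (0.5×0.00748)² = 1.4e-05;  (1·δd/d)² = (1×0.0816)² = 0.00666
δQ/Q = √(0.00815) = 0.0903
Q = 8.62, so δQ = 0.0903 × 8.62 = 0.778.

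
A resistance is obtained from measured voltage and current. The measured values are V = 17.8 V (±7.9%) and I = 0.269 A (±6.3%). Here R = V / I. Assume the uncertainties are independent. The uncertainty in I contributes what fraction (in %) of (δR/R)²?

(δR/R)² = (1·δV/V)² + (-1·δI/I)²
  V term: (1×0.0790)² = 0.00624
  I term: (-1×0.0630)² = 0.00397
Total = 0.0102. Share from I = 0.00397/0.0102 = 0.389.

38.9%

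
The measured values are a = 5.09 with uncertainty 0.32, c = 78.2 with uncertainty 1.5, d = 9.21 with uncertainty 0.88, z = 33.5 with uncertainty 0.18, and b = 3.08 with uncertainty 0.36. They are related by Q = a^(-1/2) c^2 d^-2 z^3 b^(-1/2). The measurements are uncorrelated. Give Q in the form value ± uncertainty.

Since Q is a product/quotient, work with relative uncertainties:
  (−½·δa/a)² = (-0.5×0.0629)² = 0.000988;  (2·δc/c)² = (2×0.0192)² = 0.00147;  (-2·δd/d)² = (-2×0.0955)² = 0.0365;  (3·δz/z)² = (3×0.00537)² = 0.000260;  (−½·δb/b)² = (-0.5×0.117)² = 0.00342
δQ/Q = √(0.0427) = 0.207
Q = 6.85e+05, so δQ = 0.207 × 6.85e+05 = 1.41e+05.

(6.85 ± 1.41) × 10^5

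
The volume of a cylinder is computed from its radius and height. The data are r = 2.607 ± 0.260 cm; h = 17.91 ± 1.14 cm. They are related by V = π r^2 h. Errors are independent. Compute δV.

80.1 cm^3

Since V is a product/quotient, work with relative uncertainties:
  (2·δr/r)² = (2×0.0997)² = 0.0398;  (1·δh/h)² = (1×0.0637)² = 0.00405
δV/V = √(0.0438) = 0.209
V = 382.4 cm^3, so δV = 0.209 × 382.4 = 80.1 cm^3.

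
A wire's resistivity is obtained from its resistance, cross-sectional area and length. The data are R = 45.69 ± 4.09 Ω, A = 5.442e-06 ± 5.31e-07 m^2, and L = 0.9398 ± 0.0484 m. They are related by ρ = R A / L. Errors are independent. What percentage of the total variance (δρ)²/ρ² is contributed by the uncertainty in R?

39.7%

(δρ/ρ)² = (1·δR/R)² + (1·δA/A)² + (-1·δL/L)²
  R term: (1×0.0895)² = 0.00801
  A term: (1×0.0976)² = 0.00952
  L term: (-1×0.0515)² = 0.00265
Total = 0.0202. Share from R = 0.00801/0.0202 = 0.397.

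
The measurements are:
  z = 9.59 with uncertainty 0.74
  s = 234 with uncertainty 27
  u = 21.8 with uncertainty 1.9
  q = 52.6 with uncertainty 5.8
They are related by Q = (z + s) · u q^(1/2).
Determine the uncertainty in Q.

5830

Let w = z + s = 244. δw = √(δz² + δs²) = √(0.548 + 729) = 27.0, so δw/w = 0.111.
Q is then a monomial in w, u, q:
δQ/Q = √((δw/w)² + (1·δu/u)² + (½·δq/q)²) = √(0.0123 + 0.00760 + 0.00304) = 0.151
Q = 38500, so δQ = 0.151 × 38500 = 5830.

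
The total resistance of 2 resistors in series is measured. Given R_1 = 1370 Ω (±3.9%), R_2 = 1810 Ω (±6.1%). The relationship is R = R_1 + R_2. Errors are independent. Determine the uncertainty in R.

For a sum/difference, combine absolute errors in quadrature:
  (δR_1)² = 2850;  (δR_2)² = 12200
δR = √(15000) = 123 Ω

123 Ω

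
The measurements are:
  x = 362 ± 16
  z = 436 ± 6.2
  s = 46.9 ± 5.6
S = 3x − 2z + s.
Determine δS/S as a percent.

Absolute uncertainties add in quadrature for a linear combination:
  (3·δx)² = 2300;  (2·δz)² = 154;  (δs)² = 31.4
δS = √(2490) = 49.9
S = 261, so δS/S = 49.9/261 = 0.191.

19.1%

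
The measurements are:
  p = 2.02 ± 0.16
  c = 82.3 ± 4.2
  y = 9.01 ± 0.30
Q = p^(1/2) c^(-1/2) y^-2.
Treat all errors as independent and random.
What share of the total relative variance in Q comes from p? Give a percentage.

(δQ/Q)² = (½·δp/p)² + (−½·δc/c)² + (-2·δy/y)²
  p term: (0.5×0.0792)² = 0.00157
  c term: (-0.5×0.0510)² = 0.000651
  y term: (-2×0.0333)² = 0.00443
Total = 0.00665. Share from p = 0.00157/0.00665 = 0.236.

23.6%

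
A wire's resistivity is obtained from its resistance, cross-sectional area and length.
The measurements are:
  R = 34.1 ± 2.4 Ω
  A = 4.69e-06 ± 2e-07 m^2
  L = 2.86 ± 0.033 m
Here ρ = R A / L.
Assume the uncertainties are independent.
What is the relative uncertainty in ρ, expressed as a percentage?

8.31%

Relative error in a monomial: (δρ/ρ)² = Σ (nᵢ · δxᵢ/xᵢ)².
  (1·δR/R)² = (1×0.0704)² = 0.00495;  (1·δA/A)² = (1×0.0426)² = 0.00182;  (-1·δL/L)² = (-1×0.0115)² = 0.000133
δρ/ρ = √(0.00691) = 0.0831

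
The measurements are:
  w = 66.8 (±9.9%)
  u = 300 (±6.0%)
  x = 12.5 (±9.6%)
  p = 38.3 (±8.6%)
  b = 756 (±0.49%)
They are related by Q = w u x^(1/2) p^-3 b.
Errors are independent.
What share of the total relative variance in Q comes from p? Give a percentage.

80.9%

(δQ/Q)² = (1·δw/w)² + (1·δu/u)² + (½·δx/x)² + (-3·δp/p)² + (1·δb/b)²
  w term: (1×0.0990)² = 0.00980
  u term: (1×0.0600)² = 0.00360
  x term: (0.5×0.0960)² = 0.00230
  p term: (-3×0.0860)² = 0.0666
  b term: (1×0.00490)² = 2.4e-05
Total = 0.0823. Share from p = 0.0666/0.0823 = 0.809.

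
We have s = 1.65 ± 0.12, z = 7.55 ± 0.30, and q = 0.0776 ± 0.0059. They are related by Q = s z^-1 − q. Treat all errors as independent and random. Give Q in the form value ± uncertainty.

Let p = s·z^-1 = 0.219. δp/p = √((1·δs/s)² + (-1·δz/z)²) = √(0.00529 + 0.00158) = 0.0829, so δp = 0.0181.
Q = p − q: δQ = √(δp² + δq²) = √(0.000328 + 3.48e-05) = 0.0190
Q = 0.141.

0.141 ± 0.0190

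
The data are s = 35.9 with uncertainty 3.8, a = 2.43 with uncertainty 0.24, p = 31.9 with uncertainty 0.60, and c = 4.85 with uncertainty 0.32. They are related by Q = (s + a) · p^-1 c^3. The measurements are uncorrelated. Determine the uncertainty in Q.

Let u = s + a = 38.3. δu = √(δs² + δa²) = √(14.4 + 0.0576) = 3.81, so δu/u = 0.0993.
Q is then a monomial in u, p, c:
δQ/Q = √((δu/u)² + (-1·δp/p)² + (3·δc/c)²) = √(0.00987 + 0.000354 + 0.0392) = 0.222
Q = 137, so δQ = 0.222 × 137 = 30.5.

30.5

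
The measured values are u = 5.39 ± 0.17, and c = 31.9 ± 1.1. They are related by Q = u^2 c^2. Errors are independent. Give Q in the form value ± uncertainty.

29600 ± 2760

Q is a product of powers, so relative uncertainties combine in quadrature:
  (2·δu/u)² = (2×0.0315)² = 0.00398;  (2·δc/c)² = (2×0.0345)² = 0.00476
δQ/Q = √(0.00874) = 0.0935
Q = 29600, so δQ = 0.0935 × 29600 = 2760.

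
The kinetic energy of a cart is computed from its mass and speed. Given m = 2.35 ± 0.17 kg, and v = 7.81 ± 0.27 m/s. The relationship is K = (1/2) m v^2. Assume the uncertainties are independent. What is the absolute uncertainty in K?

Relative error in a monomial: (δK/K)² = Σ (nᵢ · δxᵢ/xᵢ)².
  (1·δm/m)² = (1×0.0723)² = 0.00523;  (2·δv/v)² = (2×0.0346)² = 0.00478
δK/K = √(0.0100) = 0.100
K = 71.7 J, so δK = 0.100 × 71.7 = 7.17 J.

7.17 J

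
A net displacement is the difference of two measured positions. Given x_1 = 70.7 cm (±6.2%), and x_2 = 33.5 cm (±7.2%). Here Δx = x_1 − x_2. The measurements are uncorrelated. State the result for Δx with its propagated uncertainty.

Absolute uncertainties add in quadrature for a linear combination:
  (δx_1)² = 19.2;  (δx_2)² = 5.82
δΔx = √(25.0) = 5.00 cm
Δx = 37.2 cm.

37.2 ± 5.00 cm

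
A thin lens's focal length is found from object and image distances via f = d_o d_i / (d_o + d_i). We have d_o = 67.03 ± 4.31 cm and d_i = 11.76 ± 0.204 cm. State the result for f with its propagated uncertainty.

10.00 ± 0.176 cm

∂f/∂d_o = (d_i/(d_o+d_i))² = 0.0223;  ∂f/∂d_i = (d_o/(d_o+d_i))² = 0.724
δf = √((∂f/∂d_o · δd_o)² + (∂f/∂d_i · δd_i)²) = √(0.00922 + 0.0218) = 0.176 cm
f = 10.00 cm.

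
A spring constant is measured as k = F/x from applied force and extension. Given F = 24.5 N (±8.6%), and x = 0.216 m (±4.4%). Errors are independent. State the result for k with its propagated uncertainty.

113 ± 11.0 N/m

For a monomial k ∝ F, x^-1, fractional errors add in quadrature:
  (1·δF/F)² = (1×0.0860)² = 0.00740;  (-1·δx/x)² = (-1×0.0440)² = 0.00194
δk/k = √(0.00933) = 0.0966
k = 113 N/m, so δk = 0.0966 × 113 = 11.0 N/m.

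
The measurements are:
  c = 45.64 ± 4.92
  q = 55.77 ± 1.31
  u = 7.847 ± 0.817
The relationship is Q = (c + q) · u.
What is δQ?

Let w = c + q = 101.4. δw = √(δc² + δq²) = √(24.2 + 1.72) = 5.09, so δw/w = 0.0502.
Q is then a monomial in w, u:
δQ/Q = √((δw/w)² + (1·δu/u)²) = √(0.00252 + 0.0108) = 0.116
Q = 795.8, so δQ = 0.116 × 795.8 = 92.0.

92.0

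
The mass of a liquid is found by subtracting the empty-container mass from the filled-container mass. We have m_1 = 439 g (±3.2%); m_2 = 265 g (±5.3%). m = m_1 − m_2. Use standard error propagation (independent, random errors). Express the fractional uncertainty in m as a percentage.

11.4%

Each term contributes (cᵢ δxᵢ)² to (δm)²:
  (δm_1)² = 197;  (δm_2)² = 197
δm = √(395) = 19.9 g
m = 174 g, so δm/m = 19.9/174 = 0.114.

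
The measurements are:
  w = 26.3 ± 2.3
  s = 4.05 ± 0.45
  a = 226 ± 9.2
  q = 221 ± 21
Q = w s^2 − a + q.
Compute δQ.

106

Let p = w·s^2 = 431. δp/p = √((1·δw/w)² + (2·δs/s)²) = √(0.00765 + 0.0494) = 0.239, so δp = 103.
Q = p − a + q: δQ = √(δp² + δa² + δq²) = √(10600 + 84.6 + 441) = 106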